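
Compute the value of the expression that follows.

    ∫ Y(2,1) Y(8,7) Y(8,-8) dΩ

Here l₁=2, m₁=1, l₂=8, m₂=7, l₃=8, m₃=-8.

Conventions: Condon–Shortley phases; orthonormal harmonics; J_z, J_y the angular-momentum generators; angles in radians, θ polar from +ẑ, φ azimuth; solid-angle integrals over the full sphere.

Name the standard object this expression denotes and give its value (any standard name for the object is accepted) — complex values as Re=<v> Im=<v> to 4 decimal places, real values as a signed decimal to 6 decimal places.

This is a Gaunt coefficient — the integral of a triple product of spherical harmonics over the sphere.
m-sum 0 ✓  L=18 even ✓  6≤8≤10 ✓
Π(2lᵢ+1) = 5×17×17 = 1445
triangle coeff Δ(2,8,8) = 1/348840
Σ_t [0,2]: t=0:+1/116121600 t=1:−1/25401600 t=2:+1/116121600 = -1/45158400
(3j)²=24/1615 [(2 8 8; 0 0 0)], sign=-1
Σ_t [1,1]: t=1:−1/174356582400 = -1/174356582400
(3j)²=5/323 [(2 8 8; 1 7 -8)], sign=-1
⇒ 4πI² = 120/361
I = (+1)√(120/361/(4π)) = 0.16264177

Gaunt coefficient, +0.162642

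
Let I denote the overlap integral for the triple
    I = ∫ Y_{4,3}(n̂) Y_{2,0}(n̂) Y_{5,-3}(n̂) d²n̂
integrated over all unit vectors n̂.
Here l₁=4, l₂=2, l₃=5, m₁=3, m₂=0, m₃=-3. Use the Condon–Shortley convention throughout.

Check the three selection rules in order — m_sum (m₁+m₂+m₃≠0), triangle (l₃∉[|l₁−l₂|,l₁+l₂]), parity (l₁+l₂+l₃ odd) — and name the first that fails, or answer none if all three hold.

parity

m₁+m₂+m₃ = 3 + 0 − 3 = 0  ✓
triangle: |4−2|=2 ≤ l₃=5 ≤ 4+2=6  ✓
parity: l₁+l₂+l₃ = 11 is odd  ✗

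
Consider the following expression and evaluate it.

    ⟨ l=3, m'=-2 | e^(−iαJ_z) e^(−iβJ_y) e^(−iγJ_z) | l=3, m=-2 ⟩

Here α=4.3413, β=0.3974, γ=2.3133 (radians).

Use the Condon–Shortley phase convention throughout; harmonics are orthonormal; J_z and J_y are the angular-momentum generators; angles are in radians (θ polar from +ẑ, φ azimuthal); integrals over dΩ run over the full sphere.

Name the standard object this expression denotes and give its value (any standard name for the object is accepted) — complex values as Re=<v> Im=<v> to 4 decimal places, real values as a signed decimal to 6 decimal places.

This is a Wigner D-matrix element — the rotation-matrix element ⟨l m'| R(α,β,γ) |l m⟩ in the angular-momentum basis.
First d^3_{-2,-2}(β=0.3974), then the phase factors e^{-i(-2)α} and e^{-i(-2)γ}:
c=cos(0.397400/2)=0.980324, s=sin(0.397400/2)=0.197395; N=√[1·120·1·120]=120.000000
k: max(0,(-2)−(-2))=0 … min(3+(-2),3−(-2))=1
  k=0: (−1)^0·120.0000/(120)·0.9803^6·0.1974^0 = +0.887601
  k=1: (−1)^1·120.0000/(24)·0.9803^4·0.1974^2 = -0.179937
d^3_{-2,-2}(0.3974) = +0.887601 -0.179937 = +0.707664
D = (-0.736998+0.675895i)·(+0.707664)·(-0.085684-0.996322i) = +0.521235+0.478646i

Wigner D-matrix element, Re=0.5212 Im=0.4786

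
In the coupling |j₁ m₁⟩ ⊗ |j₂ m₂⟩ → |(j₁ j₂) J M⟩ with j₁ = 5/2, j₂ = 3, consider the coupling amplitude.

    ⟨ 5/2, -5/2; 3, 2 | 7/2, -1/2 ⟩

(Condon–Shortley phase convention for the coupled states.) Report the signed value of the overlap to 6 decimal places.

j₁+j₂−J=2  J+j₁−j₂=3  J−j₁+j₂=4  j₁+j₂+J+1=10
(j₁±m₁, j₂±m₂, J±M) = (0,5,5,1,3,4)
P² = 9216/7
sum k=2..2:
  [2] +1/72 = 1/72
S = 1/72
C² = P²·S² = 16/63 ; C = +0.503953

+√(16/63) = +0.503953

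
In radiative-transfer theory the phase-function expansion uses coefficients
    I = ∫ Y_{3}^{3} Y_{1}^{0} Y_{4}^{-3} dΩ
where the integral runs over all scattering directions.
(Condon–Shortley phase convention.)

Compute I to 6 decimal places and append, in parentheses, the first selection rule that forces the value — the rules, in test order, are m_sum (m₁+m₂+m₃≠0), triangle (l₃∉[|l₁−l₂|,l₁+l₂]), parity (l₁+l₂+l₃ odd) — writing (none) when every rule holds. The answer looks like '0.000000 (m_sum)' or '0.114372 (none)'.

m-sum 0 ✓  L=8 even ✓  2≤4≤4 ✓
Π(2lᵢ+1) = 7×3×9 = 189
triangle coeff Δ(3,1,4) = 1/252
Σ_t [0,0]: t=0:+1/36 = 1/36
(3j)²=4/63 [(3 1 4; 0 0 0)], sign=+1
Σ_t [0,0]: t=0:+1/720 = 1/720
(3j)²=1/36 [(3 1 4; 3 0 -3)], sign=-1
⇒ 4πI² = 1/3
I = (-1)√(1/3/(4π)) = -0.16286750
No selection rule forces the value: the integral is nonzero (none).

-0.162868 (none)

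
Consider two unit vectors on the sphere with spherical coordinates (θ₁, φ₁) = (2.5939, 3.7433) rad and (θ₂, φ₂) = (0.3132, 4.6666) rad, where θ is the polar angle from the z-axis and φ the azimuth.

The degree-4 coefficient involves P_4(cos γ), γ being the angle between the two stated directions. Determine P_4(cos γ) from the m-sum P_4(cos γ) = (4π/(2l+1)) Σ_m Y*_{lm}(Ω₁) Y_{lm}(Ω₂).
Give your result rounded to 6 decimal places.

-0.398244

Addition theorem: P_4(cos γ) = (4π/9) Σ_m Y*_{lm}(Ω₁) Y_{lm}(Ω₂), m = −4…4:
  m=-4: (-0.02414 + 0.02181j) × (0.00392 + 0.00073j) = -0.00011 + 0.00007j  (running Σ = -0.00011 + 0.00007j)
  m=-3: (-0.03503 + 0.14675j) × (0.00477 - 0.03450j) = 0.00490 + 0.00191j  (running Σ = 0.00479 + 0.00198j)
  m=-2: (0.13364 + 0.34724j) × (-0.16872 - 0.01549j) = -0.01717 - 0.06066j  (running Σ = -0.01238 - 0.05868j)
  m=-1: (0.36443 + 0.25023j) × (-0.02117 + 0.46205j) = -0.12334 + 0.16309j  (running Σ = -0.13572 + 0.10440j)
  m=0: (-0.02885 + 0.00000j) × (0.47797 + 0.00000j) = -0.01379 + 0.00000j  (running Σ = -0.14950 + 0.10440j)
  m=1: (-0.36443 + 0.25023j) × (0.02117 + 0.46205j) = -0.12334 - 0.16309j  (running Σ = -0.27284 - 0.05868j)
  m=2: (0.13364 - 0.34724j) × (-0.16872 + 0.01549j) = -0.01717 + 0.06066j  (running Σ = -0.29001 + 0.00198j)
  m=3: (0.03503 + 0.14675j) × (-0.00477 - 0.03450j) = 0.00490 - 0.00191j  (running Σ = -0.28511 + 0.00007j)
  m=4: (-0.02414 - 0.02181j) × (0.00392 - 0.00073j) = -0.00011 - 0.00007j  (running Σ = -0.28522 - 0.00000j)
Accumulated sum -0.28522 - 0.00000j; after 4π/(2l+1) scaling, -0.39824 - 0.00000j ⇒ P_4 = -0.398244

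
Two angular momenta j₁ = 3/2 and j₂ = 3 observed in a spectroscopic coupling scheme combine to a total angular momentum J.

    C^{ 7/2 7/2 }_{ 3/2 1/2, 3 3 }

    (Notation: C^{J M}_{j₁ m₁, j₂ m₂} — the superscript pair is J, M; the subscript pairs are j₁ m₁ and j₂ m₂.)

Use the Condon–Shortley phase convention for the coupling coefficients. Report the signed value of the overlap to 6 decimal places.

j₁+j₂−J=1  J+j₁−j₂=2  J−j₁+j₂=5  j₁+j₂+J+1=9
(j₁±m₁, j₂±m₂, J±M) = (2,1,6,0,7,0)
P² = 38400
sum k=1..1:
  [1] −1/240 = -1/240
S = -1/240
C² = P²·S² = 2/3 ; C = -0.816497

-0.816497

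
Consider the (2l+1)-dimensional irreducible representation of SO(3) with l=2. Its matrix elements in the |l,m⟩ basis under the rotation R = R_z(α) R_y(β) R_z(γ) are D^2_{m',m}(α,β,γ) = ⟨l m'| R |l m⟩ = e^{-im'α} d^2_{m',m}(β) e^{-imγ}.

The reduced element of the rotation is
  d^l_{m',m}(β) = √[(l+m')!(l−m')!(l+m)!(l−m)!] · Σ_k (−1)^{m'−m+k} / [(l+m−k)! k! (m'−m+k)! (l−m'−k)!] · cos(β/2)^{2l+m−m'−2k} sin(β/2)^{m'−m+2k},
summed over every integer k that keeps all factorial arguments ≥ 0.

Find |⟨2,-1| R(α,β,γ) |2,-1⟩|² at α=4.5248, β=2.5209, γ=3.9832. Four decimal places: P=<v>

Split into d^2_{-1,-1}(β=2.5209) × two z-phases.
With c≡cos(β/2)=0.305388 and s≡sin(β/2)=0.952228, N=[1·6·1·6]^{1/2}=6.000000
k∈{0,1} keeps every argument non-negative
  k=0: (−1)^0·6.0000/(6)·0.3054^4·0.9522^0 = +0.008698
  k=1: (−1)^1·6.0000/(2)·0.3054^2·0.9522^2 = -0.253693
d^2_{-1,-1}(2.5209) = +0.008698 -0.253693 = -0.244995
|D^2_{-1,-1}|² = |d^2_{-1,-1}(β)|² = (-0.244995)² = 0.060023 (the z-rotation phases have unit modulus)

P=0.0600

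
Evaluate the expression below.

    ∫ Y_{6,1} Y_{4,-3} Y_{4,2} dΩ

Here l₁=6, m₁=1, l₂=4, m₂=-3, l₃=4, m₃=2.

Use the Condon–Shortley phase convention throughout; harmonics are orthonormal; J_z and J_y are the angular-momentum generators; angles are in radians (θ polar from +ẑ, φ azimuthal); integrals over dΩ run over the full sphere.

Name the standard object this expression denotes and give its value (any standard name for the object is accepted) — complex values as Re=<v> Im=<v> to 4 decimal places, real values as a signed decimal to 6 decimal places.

This is a Gaunt coefficient — the integral of a triple product of spherical harmonics over the sphere.
Rules hold: Σm=0, L=14 even, 2≤4≤10.
N = 13·9·9 = 1053
Δ = 6!·6!·2!/15! = 1/1261260
Racah Σ t=2..4: t=2:+1/4608 t=3:−1/1296 t=4:+1/4608 = -7/20736
⇒ 3j(6 4 4; 0 0 0)² = 20/1287, sgn -1
Racah Σ t=0..1: t=0:+1/86400 t=1:−1/11520 = -13/172800
⇒ 3j(6 4 4; 1 -3 2)² = 13/660, sgn -1
4πI² = N·(3j₀)²·(3jₘ)² = 39/121
I = +1·√(0.322314/4π) = 0.16015286

Gaunt coefficient, +0.160153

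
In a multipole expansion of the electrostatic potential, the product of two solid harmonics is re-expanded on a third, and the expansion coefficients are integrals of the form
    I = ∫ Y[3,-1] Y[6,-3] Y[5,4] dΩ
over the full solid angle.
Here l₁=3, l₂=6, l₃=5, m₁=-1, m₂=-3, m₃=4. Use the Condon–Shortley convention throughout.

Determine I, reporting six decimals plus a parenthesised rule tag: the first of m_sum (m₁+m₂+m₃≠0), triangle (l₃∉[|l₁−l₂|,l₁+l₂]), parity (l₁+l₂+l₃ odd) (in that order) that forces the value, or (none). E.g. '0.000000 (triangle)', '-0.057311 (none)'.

m-sum 0 ✓  L=14 even ✓  3≤5≤9 ✓
Π(2lᵢ+1) = 7×13×11 = 1001
triangle coeff Δ(3,6,5) = 1/675675
Σ_t [1,3]: t=1:−1/8640 t=2:+1/2304 t=3:−1/8640 = 7/34560
(3j)²=7/429 [(3 6 5; 0 0 0)], sign=-1
Σ_t [2,3]: t=2:+1/40320 t=3:−1/241920 = 1/48384
(3j)²=24/1001 [(3 6 5; -1 -3 4)], sign=-1
⇒ 4πI² = 56/143
I = (+1)√(56/143/(4π)) = 0.17653103
No selection rule forces the value: the integral is nonzero (none).

0.176531 (none)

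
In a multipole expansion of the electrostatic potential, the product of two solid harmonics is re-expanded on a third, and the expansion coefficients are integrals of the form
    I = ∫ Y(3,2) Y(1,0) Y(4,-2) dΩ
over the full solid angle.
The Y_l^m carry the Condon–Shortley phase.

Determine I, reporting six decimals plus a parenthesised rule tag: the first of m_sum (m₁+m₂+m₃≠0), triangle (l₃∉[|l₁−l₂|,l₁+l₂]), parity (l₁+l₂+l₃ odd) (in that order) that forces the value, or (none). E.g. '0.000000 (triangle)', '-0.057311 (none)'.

0.213244 (none)

Checks pass: Σm=0; 8 even; l₃=4∈[2,4].
(2·3+1)(2·1+1)(2·4+1) = 189
Δ: 0! 6! 2! / 9! → 1/252
sum: t=0:+1/36 = 1/36
3j²(3 1 4; 0 0 0) = Δ·Π!·Σ² = 4/63  (sign +1)
sum: t=0:+1/120 = 1/120
3j²(3 1 4; 2 0 -2) = Δ·Π!·Σ² = 1/21  (sign +1)
combine: 4πI² = 189·4/63·1/21 = 4/7
take √, sign +1: I = 0.21324362
No selection rule forces the value: the integral is nonzero (none).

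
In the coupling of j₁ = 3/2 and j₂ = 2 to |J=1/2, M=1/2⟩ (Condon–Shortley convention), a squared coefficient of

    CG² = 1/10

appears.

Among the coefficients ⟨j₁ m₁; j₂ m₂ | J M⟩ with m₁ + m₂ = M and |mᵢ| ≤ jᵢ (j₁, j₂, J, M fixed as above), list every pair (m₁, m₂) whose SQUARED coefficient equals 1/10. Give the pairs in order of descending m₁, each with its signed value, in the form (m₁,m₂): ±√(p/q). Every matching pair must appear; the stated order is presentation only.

(3/2,-1): +√(1/10)

Admissible pairs with m₁+m₂ = M = 1/2: (-3/2,2), (-1/2,1), (1/2,0), (3/2,-1)
  (m₁,m₂)=(3/2,-1): CG² = 1/10, CG = +√(1/10)   ← matches the target
  (m₁,m₂)=(1/2,0): CG² = 1/5, CG = −√(1/5)
  (m₁,m₂)=(-1/2,1): CG² = 3/10, CG = +√(3/10)
  (m₁,m₂)=(-3/2,2): CG² = 2/5, CG = −√(2/5)
Pairs with CG² = 1/10: (3/2,-1): +√(1/10)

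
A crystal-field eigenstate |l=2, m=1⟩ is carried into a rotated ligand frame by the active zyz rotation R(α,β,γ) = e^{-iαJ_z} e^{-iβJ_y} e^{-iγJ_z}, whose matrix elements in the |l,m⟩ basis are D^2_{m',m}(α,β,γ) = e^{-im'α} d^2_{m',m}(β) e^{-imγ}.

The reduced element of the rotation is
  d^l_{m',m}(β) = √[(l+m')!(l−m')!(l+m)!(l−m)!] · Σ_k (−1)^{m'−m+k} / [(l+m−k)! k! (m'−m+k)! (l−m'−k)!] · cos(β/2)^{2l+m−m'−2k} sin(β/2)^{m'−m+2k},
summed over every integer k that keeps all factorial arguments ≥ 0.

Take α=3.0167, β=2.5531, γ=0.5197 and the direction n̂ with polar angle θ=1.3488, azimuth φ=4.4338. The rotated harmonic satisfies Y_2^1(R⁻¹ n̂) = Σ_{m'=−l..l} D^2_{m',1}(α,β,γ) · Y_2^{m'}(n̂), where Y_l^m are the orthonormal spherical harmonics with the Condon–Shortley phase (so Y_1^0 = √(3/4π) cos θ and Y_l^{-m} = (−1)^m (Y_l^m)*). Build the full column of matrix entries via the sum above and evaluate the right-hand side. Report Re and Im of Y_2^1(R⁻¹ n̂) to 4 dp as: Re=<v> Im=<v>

Re=0.0205 Im=0.0743

Need the full column D^2_{m',1} for m'=−2..2 at α=3.0167, β=2.5531, γ=0.5197.
cos(β/2)=0.290019, sin(β/2)=0.957021
d^2_{-2,1}: single k=3 term ⇒ +0.508417;  D = +0.365180-0.353739i
d^2_{-1,1}: k∈[2..3] ⇒ +0.231109 -0.838853 = -0.607744;  D = +0.485797-0.365177i
d^2_{0,1}: k∈[1..2] ⇒ +0.057184 -0.622681 = -0.565497;  D = -0.490834+0.280837i
d^2_{1,1}: k∈[0..1] ⇒ +0.007075 -0.231109 = -0.224034;  D = +0.206799-0.086170i
d^2_{2,1}: single k=0 term ⇒ -0.046691;  D = -0.045000+0.012450i
Y_2^{m'}(θ=1.3488,φ=4.4338) and Σ D·Y over m':
  (+0.3652-0.3537i)·(-0.3120-0.1944i)  (+0.4858-0.3652i)·(-0.0456+0.1595i)  (-0.4908+0.2808i)·(-0.2695+0.0000i)  (+0.2068-0.0862i)·(+0.0456+0.1595i)  (-0.0450+0.0125i)·(-0.3120+0.1944i)
Y_2^1(R⁻¹ n̂) = +0.020508+0.074272i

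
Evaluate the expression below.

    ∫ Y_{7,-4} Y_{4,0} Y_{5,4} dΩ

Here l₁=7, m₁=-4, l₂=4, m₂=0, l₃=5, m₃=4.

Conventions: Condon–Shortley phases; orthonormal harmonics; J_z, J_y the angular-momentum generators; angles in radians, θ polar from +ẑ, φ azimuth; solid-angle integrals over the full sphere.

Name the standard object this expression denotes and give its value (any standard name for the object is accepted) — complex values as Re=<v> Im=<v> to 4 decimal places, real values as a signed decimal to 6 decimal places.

Gaunt coefficient, -0.153174

This is a Gaunt coefficient — the integral of a triple product of spherical harmonics over the sphere.
Checks pass: Σm=0; 16 even; l₃=5∈[3,11].
(2·7+1)(2·4+1)(2·5+1) = 1485
Δ: 6! 8! 2! / 17! → 1/6126120
sum: t=2:+1/69120 t=3:−1/20736 t=4:+1/69120 = -1/51840
3j²(7 4 5; 0 0 0) = Δ·Π!·Σ² = 280/21879  (sign +1)
sum: t=3:−1/1451520 t=4:+1/483840 = 1/725760
3j²(7 4 5; -4 0 4) = Δ·Π!·Σ² = 24/1547  (sign -1)
combine: 4πI² = 1485·280/21879·24/1547 = 14400/48841
take √, sign -1: I = -0.15317364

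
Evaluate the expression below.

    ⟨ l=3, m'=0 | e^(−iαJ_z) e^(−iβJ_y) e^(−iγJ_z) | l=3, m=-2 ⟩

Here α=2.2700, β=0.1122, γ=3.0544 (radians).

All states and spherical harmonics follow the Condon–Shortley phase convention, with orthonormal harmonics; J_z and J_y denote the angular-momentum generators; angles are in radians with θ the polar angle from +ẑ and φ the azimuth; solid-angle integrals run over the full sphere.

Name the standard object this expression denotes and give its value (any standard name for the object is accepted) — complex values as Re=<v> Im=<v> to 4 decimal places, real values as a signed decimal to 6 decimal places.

This is a Wigner D-matrix element — the rotation-matrix element ⟨l m'| R(α,β,γ) |l m⟩ in the angular-momentum basis.
Split into d^3_{0,-2}(β=0.1122) × two z-phases.
With c≡cos(β/2)=0.998427 and s≡sin(β/2)=0.056071, N=[6·6·1·120]^{1/2}=65.726707
The bounds max(0,m−m')=0 and min(l+m,l−m')=1 give 2 terms
  k=0: (−1)^2·65.7267/(12)·0.9984^4·0.0561^2 = +0.017112
  k=1: (−1)^3·65.7267/(12)·0.9984^2·0.0561^4 = -0.000054
d^3_{0,-2}(0.1122) = +0.017112 -0.000054 = +0.017058
Attach z-rotation phases: D = e^{-i(0)(2.2700)}·(+0.017058)·e^{-i(-2)(3.0544)} = +0.016799-0.002960i

Wigner D-matrix element, Re=0.0168 Im=-0.0030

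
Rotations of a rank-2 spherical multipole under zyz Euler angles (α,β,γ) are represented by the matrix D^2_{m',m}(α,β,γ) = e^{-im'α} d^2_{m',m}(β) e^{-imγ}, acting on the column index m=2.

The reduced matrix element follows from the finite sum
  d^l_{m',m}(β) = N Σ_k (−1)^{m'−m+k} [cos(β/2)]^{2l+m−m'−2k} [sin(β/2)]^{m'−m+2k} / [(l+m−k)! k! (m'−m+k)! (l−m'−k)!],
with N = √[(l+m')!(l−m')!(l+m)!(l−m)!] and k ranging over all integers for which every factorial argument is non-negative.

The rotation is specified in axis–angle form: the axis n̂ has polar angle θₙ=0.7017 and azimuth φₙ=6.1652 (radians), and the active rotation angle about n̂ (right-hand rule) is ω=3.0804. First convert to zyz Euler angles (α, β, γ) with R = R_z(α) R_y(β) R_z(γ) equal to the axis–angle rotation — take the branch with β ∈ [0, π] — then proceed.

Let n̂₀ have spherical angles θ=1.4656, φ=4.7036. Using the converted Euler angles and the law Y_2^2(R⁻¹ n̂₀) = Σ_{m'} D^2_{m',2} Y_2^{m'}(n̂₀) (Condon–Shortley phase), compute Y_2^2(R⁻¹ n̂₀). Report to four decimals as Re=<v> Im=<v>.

Axis–angle → zyz. n̂ = (sinθₙcosφₙ, sinθₙsinφₙ, cosθₙ) = (+0.641029, -0.075985, +0.763746), ω = 3.0804.
R = I cosω + sinω [n̂]ₓ + (1−cosω) n̂n̂ᵀ gives
  R = [-0.177060, -0.144032, +0.973604; -0.050619, -0.986592, -0.155160; +0.982897, -0.076756, +0.167396]
β = atan2(√(R₁₃²+R₂₃²), R₃₃) = 1.402609; α = atan2(R₂₃, R₁₃) mod 2π = 6.125148; γ = atan2(R₃₂, −R₃₁) mod 2π = 3.219526
Need the full column D^2_{m',2} for m'=−2..2 at α=6.1251, β=1.4026, γ=3.2195.
cos(β/2)=0.764001, sin(β/2)=0.645215
d^2_{-2,2}: single k=4 term ⇒ +0.173308;  D = +0.154363-0.078788i
d^2_{-1,2}: single k=3 term ⇒ +0.410428;  D = +0.390373-0.126730i
d^2_{0,2}: single k=2 term ⇒ +0.595213;  D = +0.587997-0.092399i
d^2_{1,2}: single k=1 term ⇒ +0.575462;  D = +0.575460+0.001249i
d^2_{2,2}: single k=0 term ⇒ +0.340703;  D = +0.336340+0.054350i
Y_2^{m'}(θ=1.4656,φ=4.7036) and Σ D·Y over m':
  (+0.1544-0.0788i)·(-0.3820-0.0067i)  (+0.3904-0.1267i)·(-0.0007+0.0807i)  (+0.5880-0.0924i)·(-0.3050+0.0000i)  (+0.5755+0.0012i)·(+0.0007+0.0807i)  (+0.3363+0.0544i)·(-0.3820+0.0067i)
Y_2^2(R⁻¹ n̂) = -0.357383+0.116737i

Re=-0.3574 Im=0.1167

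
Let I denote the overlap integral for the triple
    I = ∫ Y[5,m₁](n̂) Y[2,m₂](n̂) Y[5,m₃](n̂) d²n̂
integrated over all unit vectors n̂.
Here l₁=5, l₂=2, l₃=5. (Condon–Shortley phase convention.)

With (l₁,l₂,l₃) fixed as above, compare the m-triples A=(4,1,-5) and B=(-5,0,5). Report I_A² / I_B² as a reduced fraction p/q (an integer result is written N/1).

3/5

Shared (l₁,l₂,l₃)=(5,2,5): N and (l;000)² cancel in I_A²/I_B².
A: Δ = 2!·8!·2!/13! = 1/38610; Racah Σ t=1..1: t=1:−1/80640 = -1/80640; ⇒ 3j(5 2 5; 4 1 -5)² = 9/286, sgn -1
B: Δ = 2!·8!·2!/13! = 1/38610; Racah Σ t=2..2: t=2:+1/161280 = 1/161280; ⇒ 3j(5 2 5; -5 0 5)² = 15/286, sgn +1
I_A²/I_B² = (9/286)/(15/286) = 3/5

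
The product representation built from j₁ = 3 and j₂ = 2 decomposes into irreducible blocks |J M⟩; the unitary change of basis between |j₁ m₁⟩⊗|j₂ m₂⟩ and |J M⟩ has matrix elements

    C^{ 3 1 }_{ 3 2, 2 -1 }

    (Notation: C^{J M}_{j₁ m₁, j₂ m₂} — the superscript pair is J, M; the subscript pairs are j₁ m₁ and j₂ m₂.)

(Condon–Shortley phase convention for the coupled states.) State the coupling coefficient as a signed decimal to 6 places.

+√(1/4) ≈ +0.500000

√[7·2!4!2!/9! · 5!1!1!3!4!2!] = √(64)
  +(−1)^0/∏(0,2,1,1,3,1)! = 1/12  (running 1/12)
  +(−1)^1/∏(1,1,0,0,4,2)! = -1/48  (running 1/16)
⟨..|..⟩ = √(64)·(1/16) = +0.500000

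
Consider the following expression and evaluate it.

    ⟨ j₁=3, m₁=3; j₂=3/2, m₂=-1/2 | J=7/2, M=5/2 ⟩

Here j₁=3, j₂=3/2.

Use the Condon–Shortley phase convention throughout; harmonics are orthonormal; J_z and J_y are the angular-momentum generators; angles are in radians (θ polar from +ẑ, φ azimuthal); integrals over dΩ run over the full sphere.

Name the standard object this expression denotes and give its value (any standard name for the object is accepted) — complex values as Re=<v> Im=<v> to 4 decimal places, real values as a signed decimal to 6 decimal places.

Clebsch–Gordan coefficient, +√(8/21) ≈ +0.617213

This is a Clebsch–Gordan (vector-coupling) coefficient.
j₁+j₂−J=1  J+j₁−j₂=5  J−j₁+j₂=2  j₁+j₂+J+1=9
(j₁±m₁, j₂±m₂, J±M) = (6,0,1,2,6,1)
P² = 38400/7
sum k=0..0:
  [0] +1/120 = 1/120
S = 1/120
C² = P²·S² = 8/21 ; C = +0.617213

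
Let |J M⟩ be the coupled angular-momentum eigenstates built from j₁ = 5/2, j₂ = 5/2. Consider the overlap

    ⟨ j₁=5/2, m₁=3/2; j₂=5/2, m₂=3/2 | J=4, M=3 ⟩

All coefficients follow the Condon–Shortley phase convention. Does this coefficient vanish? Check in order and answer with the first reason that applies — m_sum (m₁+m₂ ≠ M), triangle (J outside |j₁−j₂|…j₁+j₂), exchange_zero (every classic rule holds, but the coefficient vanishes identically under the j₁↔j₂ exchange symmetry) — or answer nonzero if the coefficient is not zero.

exchange_zero

m-sum: m₁+m₂ = 3/2+3/2 = 3, M = 3  ✓
triangle: |j₁−j₂| = 0 ≤ J = 4 ≤ j₁+j₂ = 5  ✓
exchange: j₁=j₂ and m₁=m₂, and (−1)^(j₁+j₂−J) = (−1)^1 = −1 forces ⟨j₁m₁;j₂m₂|JM⟩ = −⟨j₂m₂;j₁m₁|JM⟩ = −⟨j₁m₁;j₂m₂|JM⟩ ⇒ the coefficient vanishes identically
Racah sum check: Σ_k collapses to 0 ⇒ CG = 0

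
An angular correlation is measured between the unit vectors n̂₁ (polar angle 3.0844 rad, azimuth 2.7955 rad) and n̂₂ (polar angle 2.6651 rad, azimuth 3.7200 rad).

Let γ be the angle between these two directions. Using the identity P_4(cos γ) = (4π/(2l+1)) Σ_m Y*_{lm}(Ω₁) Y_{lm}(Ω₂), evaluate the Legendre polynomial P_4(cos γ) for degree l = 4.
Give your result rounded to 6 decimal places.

0.225785

Summing Y*_{l m}(θ₁,φ₁)·Y_{l m}(θ₂,φ₂) over m ∈ [−4, 4]; prefactor 4π/(2·4+1) = 1.396263:
  m=-4: Y*=+0.000001-0.000005i  Y=-0.013247-0.014426i  product -0.000000+0.000000i
  m=-3: Y*=+0.000118-0.000201i  Y=-0.017567-0.105875i  product -0.000023-0.000009i
  m=-2: Y*=+0.005030-0.004170i  Y=+0.128165-0.291700i  product -0.000572-0.002002i
  m=-1: Y*=+0.101008-0.036424i  Y=+0.408054-0.266416i  product +0.031513-0.041773i
  m=+0: Y*=+0.832498-0.000000i  Y=+0.119966+0.000000i  product +0.099871+0.000000i
  m=+1: Y*=-0.101008-0.036424i  Y=-0.408054-0.266416i  product +0.031513+0.041773i
  m=+2: Y*=+0.005030+0.004170i  Y=+0.128165+0.291700i  product -0.000572+0.002002i
  m=+3: Y*=-0.000118-0.000201i  Y=+0.017567-0.105875i  product -0.000023+0.000009i
  m=+4: Y*=+0.000001+0.000005i  Y=-0.013247+0.014426i  product -0.000000-0.000000i
Accumulated sum +0.161707-0.000000i; after 4π/(2l+1) scaling, +0.225785-0.000000i ⇒ P_4 = 0.225785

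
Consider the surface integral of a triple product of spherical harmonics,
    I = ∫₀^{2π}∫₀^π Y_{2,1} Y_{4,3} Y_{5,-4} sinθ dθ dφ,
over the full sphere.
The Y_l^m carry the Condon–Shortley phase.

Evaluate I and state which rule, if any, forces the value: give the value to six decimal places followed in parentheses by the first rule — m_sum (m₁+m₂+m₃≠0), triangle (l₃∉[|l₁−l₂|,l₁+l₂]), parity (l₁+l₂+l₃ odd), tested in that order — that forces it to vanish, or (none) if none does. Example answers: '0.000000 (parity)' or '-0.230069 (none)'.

0.000000 (parity)

Σlᵢ=11 odd — θ-integrand is odd under cosθ→−cosθ; I=0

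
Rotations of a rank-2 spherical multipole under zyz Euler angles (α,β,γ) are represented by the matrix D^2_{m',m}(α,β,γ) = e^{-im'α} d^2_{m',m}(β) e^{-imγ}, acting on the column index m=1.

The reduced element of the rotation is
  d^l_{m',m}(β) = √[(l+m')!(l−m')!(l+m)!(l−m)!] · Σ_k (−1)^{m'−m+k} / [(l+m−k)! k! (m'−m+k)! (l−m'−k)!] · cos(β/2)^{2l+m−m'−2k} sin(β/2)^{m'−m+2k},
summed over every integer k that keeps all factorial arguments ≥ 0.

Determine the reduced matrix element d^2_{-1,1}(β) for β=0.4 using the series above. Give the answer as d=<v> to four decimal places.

d^2_{-1,1}(β=0.4000) via the finite sum:
c=cos(0.400000/2)=0.980067, s=sin(0.400000/2)=0.198669; N=√[1·6·6·1]=6.000000
k∈{2,3} keeps every argument non-negative
  k=2: (−1)^0·6.0000/(2)·0.9801^2·0.1987^2 = +0.113735
  k=3: (−1)^1·6.0000/(6)·0.9801^0·0.1987^4 = -0.001558
d^2_{-1,1}(0.4000) = +0.113735 -0.001558 = +0.112177

d=0.1122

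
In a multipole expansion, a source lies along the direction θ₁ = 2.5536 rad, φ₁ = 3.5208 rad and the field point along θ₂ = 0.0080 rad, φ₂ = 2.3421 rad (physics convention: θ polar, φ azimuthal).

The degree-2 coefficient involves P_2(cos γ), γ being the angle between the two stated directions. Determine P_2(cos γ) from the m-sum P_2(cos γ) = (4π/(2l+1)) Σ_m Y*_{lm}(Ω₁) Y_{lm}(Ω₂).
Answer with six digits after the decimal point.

0.534181

Summing Y*_{l m}(θ₁,φ₁)·Y_{l m}(θ₂,φ₂) over m ∈ [−2, 2]; prefactor 4π/(2·2+1) = 2.513274:
  m=-2: (0.086276, 0.081742) × (-0.000001, 0.000025) = (-0.000002, 0.000002)  (running Σ = (-0.000002, 0.000002))
  m=-1: (0.331227, 0.131992) × (-0.004308, -0.004431) = (-0.000842, -0.002036)  (running Σ = (-0.000844, -0.002034))
  m=0: (0.339661, -0.000000) × (0.630723, 0.000000) = (0.214232, 0.000000)  (running Σ = (0.213388, -0.002034))
  m=1: (-0.331227, 0.131992) × (0.004308, -0.004431) = (-0.000842, 0.002036)  (running Σ = (0.212546, 0.000002))
  m=2: (0.086276, -0.081742) × (-0.000001, -0.000025) = (-0.000002, -0.000002)  (running Σ = (0.212544, -0.000000))
Σ over m = (0.212544, -0.000000); ×(4π/5) → (0.534181, -0.000000). Real part: 0.534181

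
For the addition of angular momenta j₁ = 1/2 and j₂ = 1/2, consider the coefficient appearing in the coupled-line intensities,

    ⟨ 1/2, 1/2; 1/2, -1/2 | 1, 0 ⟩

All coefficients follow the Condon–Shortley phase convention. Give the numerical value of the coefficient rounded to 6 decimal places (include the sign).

+√(1/2) = +0.707107

j₁+j₂−J=0  J+j₁−j₂=1  J−j₁+j₂=1  j₁+j₂+J+1=3
(j₁±m₁, j₂±m₂, J±M) = (1,0,0,1,1,1)
P² = 1/2
sum k=0..0:
  [0] +1/1 = 1
S = 1
C² = P²·S² = 1/2 ; C = +0.707107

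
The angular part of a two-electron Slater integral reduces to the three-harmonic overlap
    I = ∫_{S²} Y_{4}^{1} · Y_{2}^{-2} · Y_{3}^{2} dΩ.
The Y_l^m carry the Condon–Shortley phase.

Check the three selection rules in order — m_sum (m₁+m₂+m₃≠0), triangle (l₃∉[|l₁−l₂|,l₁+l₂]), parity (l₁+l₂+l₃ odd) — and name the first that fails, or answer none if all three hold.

azimuthal sum: 1 − 2 + 2 = 1  ✗
2 ≤ 3 ≤ 6 (triangle on l)
L = 4 + 2 + 3 = 9 (odd)

m_sum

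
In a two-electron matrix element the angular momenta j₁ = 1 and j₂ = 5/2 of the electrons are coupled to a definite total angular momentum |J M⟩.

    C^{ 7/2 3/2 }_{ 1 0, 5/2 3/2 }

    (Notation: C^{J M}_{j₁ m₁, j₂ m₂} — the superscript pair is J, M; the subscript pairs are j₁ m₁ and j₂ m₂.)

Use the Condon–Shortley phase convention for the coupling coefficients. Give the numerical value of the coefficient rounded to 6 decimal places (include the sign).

+√(10/21) = +0.690066

√[8·0!2!5!/8! · 1!1!4!1!5!2!] = √(1920/7)
  +(−1)^0/∏(0,0,1,4,1,1)! = 1/24  (running 1/24)
⟨..|..⟩ = √(1920/7)·(1/24) = +0.690066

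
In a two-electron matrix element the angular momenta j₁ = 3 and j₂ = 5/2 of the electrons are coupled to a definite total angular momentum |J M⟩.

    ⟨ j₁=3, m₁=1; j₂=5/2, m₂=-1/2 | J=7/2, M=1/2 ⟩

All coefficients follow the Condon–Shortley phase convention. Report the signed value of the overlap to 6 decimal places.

triangle: 2!*4!*3!/10! = 288/3628800
(j±m)!: 4!*2!*2!*3!*4!*3! = 82944
prefactor² = (2J+1)*Δ*N² = 9216/175
  k=0: +1/(0!*2!*2!*2!*2!*1!) = 1/16
  k=1: −1/(1!*1!*1!*1!*3!*2!) = -1/12
  k=2: +1/(2!*0!*0!*0!*4!*3!) = 1/288
Σ = -5/288  ⇒  CG² = 9216/175*(-5/288)² = 1/63
CG = −√(1/63) = -0.125988

-0.125988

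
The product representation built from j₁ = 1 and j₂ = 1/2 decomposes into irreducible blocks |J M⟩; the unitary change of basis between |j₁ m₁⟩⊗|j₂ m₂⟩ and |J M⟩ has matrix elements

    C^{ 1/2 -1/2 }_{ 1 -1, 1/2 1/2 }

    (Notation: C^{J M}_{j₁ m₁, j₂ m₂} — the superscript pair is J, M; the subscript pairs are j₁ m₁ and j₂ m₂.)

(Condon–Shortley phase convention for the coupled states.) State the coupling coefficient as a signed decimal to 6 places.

j₁+j₂−J=1  J+j₁−j₂=1  J−j₁+j₂=0  j₁+j₂+J+1=3
(j₁±m₁, j₂±m₂, J±M) = (0,2,1,0,0,1)
P² = 2/3
sum k=1..1:
  [1] −1/1 = -1
S = -1
C² = P²·S² = 2/3 ; C = -0.816497

−√(2/3) = -0.816497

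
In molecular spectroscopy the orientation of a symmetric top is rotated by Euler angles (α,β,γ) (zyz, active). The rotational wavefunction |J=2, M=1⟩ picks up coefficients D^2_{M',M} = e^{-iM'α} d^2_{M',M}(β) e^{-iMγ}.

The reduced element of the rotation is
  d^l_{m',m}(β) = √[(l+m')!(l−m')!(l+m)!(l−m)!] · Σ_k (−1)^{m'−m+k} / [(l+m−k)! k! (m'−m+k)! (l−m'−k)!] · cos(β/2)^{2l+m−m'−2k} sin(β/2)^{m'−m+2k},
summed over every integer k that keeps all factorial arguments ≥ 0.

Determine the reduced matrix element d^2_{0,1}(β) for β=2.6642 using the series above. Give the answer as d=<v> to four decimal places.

d^2_{0,1}(β=2.6642) via the finite sum:
Half-angle: c=0.236436, s=0.971647. N=√(2·2·6·1)=4.898979
Admissible k: 1..2 (factorial args all ≥0)
  k=1: (−1)^0·4.8990/(2)·0.2364^3·0.9716^1 = +0.031458
  k=2: (−1)^1·4.8990/(2)·0.2364^1·0.9716^3 = -0.531270
d^2_{0,1}(2.6642) = +0.031458 -0.531270 = -0.499812

d=-0.4998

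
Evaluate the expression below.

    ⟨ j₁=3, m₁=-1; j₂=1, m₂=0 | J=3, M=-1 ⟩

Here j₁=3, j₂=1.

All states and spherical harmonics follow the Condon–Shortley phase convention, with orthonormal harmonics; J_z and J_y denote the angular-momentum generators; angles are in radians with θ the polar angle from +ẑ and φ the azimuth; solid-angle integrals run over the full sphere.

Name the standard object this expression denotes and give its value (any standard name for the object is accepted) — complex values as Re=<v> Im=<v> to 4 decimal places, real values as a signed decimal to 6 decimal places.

This is a Clebsch–Gordan (vector-coupling) coefficient.
j₁+j₂−J=1  J+j₁−j₂=5  J−j₁+j₂=1  j₁+j₂+J+1=8
(j₁±m₁, j₂±m₂, J±M) = (2,4,1,1,2,4)
P² = 48
sum k=0..1:
  [0] +1/24 = 1/24
  [1] −1/12 = -1/12
S = -1/24
C² = P²·S² = 1/12 ; C = -0.288675

Clebsch–Gordan coefficient, −√(1/12) ≈ -0.288675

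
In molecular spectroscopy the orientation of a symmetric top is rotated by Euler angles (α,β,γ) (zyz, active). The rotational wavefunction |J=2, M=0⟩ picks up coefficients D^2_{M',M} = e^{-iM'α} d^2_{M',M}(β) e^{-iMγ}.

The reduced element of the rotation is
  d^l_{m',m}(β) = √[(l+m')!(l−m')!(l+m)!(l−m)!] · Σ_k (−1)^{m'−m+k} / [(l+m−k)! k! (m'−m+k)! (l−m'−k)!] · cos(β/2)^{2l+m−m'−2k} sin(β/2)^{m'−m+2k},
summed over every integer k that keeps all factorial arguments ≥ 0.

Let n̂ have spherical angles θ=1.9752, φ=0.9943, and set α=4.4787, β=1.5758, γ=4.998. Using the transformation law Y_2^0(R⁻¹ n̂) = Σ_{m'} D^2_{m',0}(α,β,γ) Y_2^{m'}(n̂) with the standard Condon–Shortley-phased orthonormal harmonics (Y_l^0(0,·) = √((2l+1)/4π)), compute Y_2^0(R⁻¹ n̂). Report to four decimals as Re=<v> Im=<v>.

Need the full column D^2_{m',0} for m'=−2..2 at α=4.4787, β=1.5758, γ=4.9980.
cos(β/2)=0.705336, sin(β/2)=0.708874
d^2_{-2,0}: single k=2 term ⇒ +0.612357;  D = -0.546683+0.275896i
d^2_{-1,0}: k∈[1..2] ⇒ +0.609301 -0.615429 = -0.006128;  D = +0.001419+0.005962i
d^2_{0,0}: k∈[0..2] ⇒ +0.247504 -0.999975 +0.252508 = -0.499962;  D = -0.499962+0.000000i
d^2_{1,0}: k∈[0..1] ⇒ -0.609301 +0.615429 = +0.006128;  D = -0.001419+0.005962i
d^2_{2,0}: single k=0 term ⇒ +0.612357;  D = -0.546683-0.275896i
Y_2^{m'}(θ=1.9752,φ=0.9943) and Σ D·Y over m':
  (-0.5467+0.2759i)·(-0.1325-0.2984i)  (+0.0014+0.0060i)·(-0.1523+0.2343i)  (-0.5000+0.0000i)·(-0.1689+0.0000i)  (-0.0014+0.0060i)·(+0.1523+0.2343i)  (-0.5467-0.2759i)·(-0.1325+0.2984i)
Y_2^0(R⁻¹ n̂) = +0.390704+0.000000i

Re=0.3907 Im=0.0000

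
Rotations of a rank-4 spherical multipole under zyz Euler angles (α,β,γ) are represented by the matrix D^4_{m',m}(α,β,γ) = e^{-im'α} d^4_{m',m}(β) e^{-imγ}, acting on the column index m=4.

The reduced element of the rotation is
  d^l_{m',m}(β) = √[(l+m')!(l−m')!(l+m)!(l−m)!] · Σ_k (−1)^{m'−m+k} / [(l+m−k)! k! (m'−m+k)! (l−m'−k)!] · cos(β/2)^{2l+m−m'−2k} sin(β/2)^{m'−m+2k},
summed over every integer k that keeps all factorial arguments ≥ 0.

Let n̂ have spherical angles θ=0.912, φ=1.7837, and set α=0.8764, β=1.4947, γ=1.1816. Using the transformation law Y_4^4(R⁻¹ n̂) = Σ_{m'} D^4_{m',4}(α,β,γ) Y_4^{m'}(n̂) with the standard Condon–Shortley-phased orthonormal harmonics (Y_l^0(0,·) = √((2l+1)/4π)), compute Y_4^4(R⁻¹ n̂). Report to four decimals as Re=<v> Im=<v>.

Re=-0.0407 Im=-0.2237

Need the full column D^4_{m',4} for m'=−4..4 at α=0.8764, β=1.4947, γ=1.1816.
cos(β/2)=0.733493, sin(β/2)=0.679697
d^4_{-4,4}: single k=8 term ⇒ +0.045554;  D = +0.015620-0.042792i
d^4_{-3,4}: single k=7 term ⇒ +0.139043;  D = -0.069859-0.120220i
d^4_{-2,4}: single k=6 term ⇒ +0.280714;  D = -0.276762-0.046936i
d^4_{-1,4}: single k=5 term ⇒ +0.428410;  D = -0.325334+0.278734i
d^4_{0,4}: single k=4 term ⇒ +0.516886;  D = +0.007242+0.516835i
d^4_{1,4}: single k=3 term ⇒ +0.498907;  D = +0.387816+0.313859i
d^4_{2,4}: single k=2 term ⇒ +0.380702;  D = +0.373411-0.074146i
d^4_{3,4}: single k=1 term ⇒ +0.219599;  D = +0.104969-0.192887i
d^4_{4,4}: single k=0 term ⇒ +0.083785;  D = -0.030923-0.077870i
Y_4^{m'}(θ=0.912,φ=1.7837) and Σ D·Y over m':
  (+0.0156-0.0428i)·(+0.1140-0.1302i)  (-0.0699-0.1202i)·(+0.2258+0.3041i)  (-0.2768-0.0469i)·(-0.3092+0.1402i)  (-0.3253+0.2787i)·(+0.0182+0.0843i)  (+0.0072+0.5168i)·(-0.3520+0.0000i)  (+0.3878+0.3139i)·(-0.0182+0.0843i)  (+0.3734-0.0741i)·(-0.3092-0.1402i)  (+0.1050-0.1929i)·(-0.2258+0.3041i)  (-0.0309-0.0779i)·(+0.1140+0.1302i)
Y_4^4(R⁻¹ n̂) = -0.040657-0.223741i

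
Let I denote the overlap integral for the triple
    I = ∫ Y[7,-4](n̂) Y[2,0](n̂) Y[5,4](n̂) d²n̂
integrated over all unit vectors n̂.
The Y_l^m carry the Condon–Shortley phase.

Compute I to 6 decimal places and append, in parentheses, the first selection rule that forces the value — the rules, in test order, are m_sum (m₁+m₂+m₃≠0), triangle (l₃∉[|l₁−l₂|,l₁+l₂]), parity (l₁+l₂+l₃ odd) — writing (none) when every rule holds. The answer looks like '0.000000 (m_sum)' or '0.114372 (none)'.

0.145565 (none)

m-sum 0 ✓  L=14 even ✓  5≤5≤9 ✓
Π(2lᵢ+1) = 15×5×11 = 825
triangle coeff Δ(7,2,5) = 1/15015
Σ_t [2,2]: t=2:+1/57600 = 1/57600
(3j)²=21/715 [(7 2 5; 0 0 0)], sign=-1
Σ_t [2,2]: t=2:+1/1451520 = 1/1451520
(3j)²=1/91 [(7 2 5; -4 0 4)], sign=-1
⇒ 4πI² = 45/169
I = (+1)√(45/169/(4π)) = 0.14556534
No selection rule forces the value: the integral is nonzero (none).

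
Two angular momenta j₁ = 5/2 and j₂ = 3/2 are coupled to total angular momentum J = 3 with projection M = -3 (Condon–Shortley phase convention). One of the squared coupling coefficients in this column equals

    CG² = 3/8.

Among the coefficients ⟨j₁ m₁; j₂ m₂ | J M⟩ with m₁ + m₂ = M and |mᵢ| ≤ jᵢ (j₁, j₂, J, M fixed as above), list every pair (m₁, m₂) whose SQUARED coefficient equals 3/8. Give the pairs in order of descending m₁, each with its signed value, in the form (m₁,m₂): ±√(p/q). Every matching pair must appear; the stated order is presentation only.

Admissible pairs with m₁+m₂ = M = -3: (-5/2,-1/2), (-3/2,-3/2)
  (m₁,m₂)=(-3/2,-3/2): CG² = 3/8, CG = +√(3/8)   ← matches the target
  (m₁,m₂)=(-5/2,-1/2): CG² = 5/8, CG = −√(5/8)
Pairs with CG² = 3/8: (-3/2,-3/2): +√(3/8)

(-3/2,-3/2): +√(3/8)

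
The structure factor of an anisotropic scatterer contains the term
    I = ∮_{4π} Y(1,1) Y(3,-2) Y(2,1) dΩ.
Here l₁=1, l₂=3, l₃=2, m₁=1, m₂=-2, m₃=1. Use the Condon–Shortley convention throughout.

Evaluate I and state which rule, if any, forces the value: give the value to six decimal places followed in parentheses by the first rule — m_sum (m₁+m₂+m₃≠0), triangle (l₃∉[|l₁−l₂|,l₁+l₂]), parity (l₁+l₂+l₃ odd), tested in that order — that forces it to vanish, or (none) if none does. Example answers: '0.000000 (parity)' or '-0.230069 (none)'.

0.261169 (none)

m-sum 0 ✓  L=6 even ✓  2≤2≤4 ✓
Π(2lᵢ+1) = 3×7×5 = 105
triangle coeff Δ(1,3,2) = 1/105
Σ_t [1,1]: t=1:−1/4 = -1/4
(3j)²=3/35 [(1 3 2; 0 0 0)], sign=-1
Σ_t [0,0]: t=0:+1/12 = 1/12
(3j)²=2/21 [(1 3 2; 1 -2 1)], sign=-1
⇒ 4πI² = 6/7
I = (+1)√(6/7/(4π)) = 0.26116903
No selection rule forces the value: the integral is nonzero (none).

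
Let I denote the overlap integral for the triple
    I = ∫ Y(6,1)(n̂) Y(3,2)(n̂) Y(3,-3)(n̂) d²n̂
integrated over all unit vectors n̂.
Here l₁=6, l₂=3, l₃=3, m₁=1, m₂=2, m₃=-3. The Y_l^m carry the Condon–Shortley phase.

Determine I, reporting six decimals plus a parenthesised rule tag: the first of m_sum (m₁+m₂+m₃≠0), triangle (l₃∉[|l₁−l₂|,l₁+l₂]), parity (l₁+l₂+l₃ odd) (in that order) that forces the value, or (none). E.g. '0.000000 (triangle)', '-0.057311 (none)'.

Rules hold: Σm=0, L=12 even, 3≤3≤9.
N = 13·7·7 = 637
Δ = 6!·6!·0!/13! = 1/12012
Racah Σ t=3..3: t=3:−1/1296 = -1/1296
⇒ 3j(6 3 3; 0 0 0)² = 100/3003, sgn +1
Racah Σ t=5..5: t=5:−1/86400 = -1/86400
⇒ 3j(6 3 3; 1 2 -3)² = 1/1716, sgn -1
4πI² = N·(3j₀)²·(3jₘ)² = 175/14157
I = -1·√(0.0123614/4π) = -0.03136379
No selection rule forces the value: the integral is nonzero (none).

-0.031364 (none)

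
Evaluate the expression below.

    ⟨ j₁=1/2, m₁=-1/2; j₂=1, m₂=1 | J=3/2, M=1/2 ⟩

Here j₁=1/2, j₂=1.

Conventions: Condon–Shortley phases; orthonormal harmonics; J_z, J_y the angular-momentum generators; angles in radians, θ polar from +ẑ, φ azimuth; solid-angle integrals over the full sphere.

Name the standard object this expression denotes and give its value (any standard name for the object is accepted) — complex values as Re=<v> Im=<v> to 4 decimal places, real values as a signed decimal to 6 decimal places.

Clebsch–Gordan coefficient, +√(1/3) ≈ +0.577350

This is a Clebsch–Gordan (vector-coupling) coefficient.
j₁+j₂−J=0  J+j₁−j₂=1  J−j₁+j₂=2  j₁+j₂+J+1=4
(j₁±m₁, j₂±m₂, J±M) = (0,1,2,0,2,1)
P² = 4/3
sum k=0..0:
  [0] +1/2 = 1/2
S = 1/2
C² = P²·S² = 1/3 ; C = +0.577350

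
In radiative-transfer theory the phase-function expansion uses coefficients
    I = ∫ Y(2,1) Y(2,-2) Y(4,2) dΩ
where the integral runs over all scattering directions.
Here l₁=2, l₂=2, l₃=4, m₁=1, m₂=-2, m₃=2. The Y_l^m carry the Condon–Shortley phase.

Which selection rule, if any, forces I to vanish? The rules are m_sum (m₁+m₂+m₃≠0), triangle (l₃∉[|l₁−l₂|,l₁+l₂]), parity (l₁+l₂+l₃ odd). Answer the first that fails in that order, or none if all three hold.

m_sum

Σmᵢ = 1  ✗
l₃∈[|l₁−l₂|,l₁+l₂]=[0,4], have l₃=4
Σlᵢ = 8 ⇒ even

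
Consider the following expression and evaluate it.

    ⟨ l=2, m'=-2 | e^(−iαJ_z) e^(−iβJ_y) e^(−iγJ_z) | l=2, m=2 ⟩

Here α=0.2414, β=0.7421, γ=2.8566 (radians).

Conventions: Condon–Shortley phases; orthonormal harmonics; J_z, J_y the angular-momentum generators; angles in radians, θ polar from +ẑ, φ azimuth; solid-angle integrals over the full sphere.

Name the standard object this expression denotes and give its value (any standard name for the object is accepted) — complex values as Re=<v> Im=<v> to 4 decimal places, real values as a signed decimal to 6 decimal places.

Wigner D-matrix element, Re=0.0086 Im=0.0150

This is a Wigner D-matrix element — the rotation-matrix element ⟨l m'| R(α,β,γ) |l m⟩ in the angular-momentum basis.
Split into d^2_{-2,2}(β=0.7421) × two z-phases.
Half-angle: c=0.931947, s=0.362594. N=√(1·24·24·1)=24.000000
Admissible k: 4..4 (factorial args all ≥0)
  k=4: (−1)^0·24.0000/(24)·0.9319^0·0.3626^4 = +0.017286
d^2_{-2,2}(0.7421) = +0.017286
Attach z-rotation phases: D = e^{-i(-2)(0.2414)}·(+0.017286)·e^{-i(2)(2.8566)} = +0.008559+0.015018i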